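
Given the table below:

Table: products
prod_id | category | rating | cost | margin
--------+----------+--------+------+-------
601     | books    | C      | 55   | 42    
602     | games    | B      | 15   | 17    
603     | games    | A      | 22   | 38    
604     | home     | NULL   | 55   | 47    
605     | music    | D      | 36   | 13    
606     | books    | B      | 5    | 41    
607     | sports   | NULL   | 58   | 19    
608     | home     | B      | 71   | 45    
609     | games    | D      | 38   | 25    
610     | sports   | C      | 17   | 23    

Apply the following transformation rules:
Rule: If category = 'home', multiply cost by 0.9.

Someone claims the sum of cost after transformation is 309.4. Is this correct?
No, the correct result is 359.4.

Step 1: Calculate the correct sum after transformation
Step 2: Apply multiplier 0.9 to records where category = 'home'
Step 3: Correct result = 359.4
Step 4: Claimed result = 309.4
Step 5: 359.4 ≠ 309.4
Conclusion: The claimed result is incorrect. The correct answer is 359.4.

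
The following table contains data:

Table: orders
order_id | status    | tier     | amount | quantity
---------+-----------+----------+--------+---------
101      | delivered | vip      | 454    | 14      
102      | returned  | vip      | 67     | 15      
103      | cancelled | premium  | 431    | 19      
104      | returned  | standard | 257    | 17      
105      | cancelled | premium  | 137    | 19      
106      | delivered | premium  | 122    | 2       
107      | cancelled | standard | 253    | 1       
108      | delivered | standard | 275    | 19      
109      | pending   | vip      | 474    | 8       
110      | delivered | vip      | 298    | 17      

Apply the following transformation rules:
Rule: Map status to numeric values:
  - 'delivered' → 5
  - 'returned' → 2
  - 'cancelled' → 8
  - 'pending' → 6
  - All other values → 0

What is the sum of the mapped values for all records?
54

Step 1: Apply mapping to each record
Step 2: Count by status:
  'delivered': 4 records × 5 = 20
  'returned': 2 records × 2 = 4
  'cancelled': 3 records × 8 = 24
  'pending': 1 records × 6 = 6
Step 3: Sum all mapped values = 54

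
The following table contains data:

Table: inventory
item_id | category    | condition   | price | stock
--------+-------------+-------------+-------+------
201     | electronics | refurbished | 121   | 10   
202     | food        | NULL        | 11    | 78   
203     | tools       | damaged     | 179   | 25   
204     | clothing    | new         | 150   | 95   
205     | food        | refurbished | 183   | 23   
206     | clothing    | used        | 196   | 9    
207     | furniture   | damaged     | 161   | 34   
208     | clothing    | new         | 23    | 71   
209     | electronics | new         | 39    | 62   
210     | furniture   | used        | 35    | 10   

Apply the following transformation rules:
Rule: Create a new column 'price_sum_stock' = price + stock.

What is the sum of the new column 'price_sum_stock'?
1515

Step 1: For each record, compute price + stock
Example calculations:
  121 + 10 = 131
  11 + 78 = 89
  179 + 25 = 204
  ...
Step 2: Sum all derived values
Step 3: Total = 1515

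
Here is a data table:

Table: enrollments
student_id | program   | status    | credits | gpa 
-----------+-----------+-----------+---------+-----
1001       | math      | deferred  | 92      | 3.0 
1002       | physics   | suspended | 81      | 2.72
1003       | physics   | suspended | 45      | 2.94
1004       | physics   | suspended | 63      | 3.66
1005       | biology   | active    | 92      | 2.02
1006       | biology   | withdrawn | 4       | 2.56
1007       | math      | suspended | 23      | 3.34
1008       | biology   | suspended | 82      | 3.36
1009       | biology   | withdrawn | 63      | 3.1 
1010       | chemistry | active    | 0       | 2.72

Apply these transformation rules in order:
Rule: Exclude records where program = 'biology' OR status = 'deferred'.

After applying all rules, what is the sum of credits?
212

Step 1: Find records where program = 'biology' OR status = 'deferred'
Step 2: 5 records match, summing to 333
Step 3: Original sum: 545
Step 4: Remaining sum = 545 - 333 = 212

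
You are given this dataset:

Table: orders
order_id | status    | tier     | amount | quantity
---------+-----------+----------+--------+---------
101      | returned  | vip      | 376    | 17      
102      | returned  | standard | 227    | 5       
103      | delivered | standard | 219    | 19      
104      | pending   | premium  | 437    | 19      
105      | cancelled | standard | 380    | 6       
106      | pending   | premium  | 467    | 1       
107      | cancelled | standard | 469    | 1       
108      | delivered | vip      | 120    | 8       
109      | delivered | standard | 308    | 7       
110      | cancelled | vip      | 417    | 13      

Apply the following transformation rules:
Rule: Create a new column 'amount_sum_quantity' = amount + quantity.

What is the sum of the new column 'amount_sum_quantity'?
3516

Step 1: For each record, compute amount + quantity
Example calculations:
  376 + 17 = 393
  227 + 5 = 232
  219 + 19 = 238
  ...
Step 2: Sum all derived values
Step 3: Total = 3516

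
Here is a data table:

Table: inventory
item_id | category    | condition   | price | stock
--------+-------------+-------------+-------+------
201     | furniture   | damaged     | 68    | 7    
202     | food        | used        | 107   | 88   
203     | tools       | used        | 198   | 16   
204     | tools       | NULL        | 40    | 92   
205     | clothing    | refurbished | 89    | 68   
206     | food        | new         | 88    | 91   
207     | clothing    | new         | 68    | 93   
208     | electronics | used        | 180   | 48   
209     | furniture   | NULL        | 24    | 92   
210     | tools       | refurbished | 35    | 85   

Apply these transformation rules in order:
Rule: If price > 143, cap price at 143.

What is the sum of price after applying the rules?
805

Step 1: 2 records have price > 143
Step 2: These records originally summed to 378
Step 3: After capping: 2 × 143 = 286
Step 4: Unaffected records sum: 519
Step 5: Final sum = 286 + 519 = 805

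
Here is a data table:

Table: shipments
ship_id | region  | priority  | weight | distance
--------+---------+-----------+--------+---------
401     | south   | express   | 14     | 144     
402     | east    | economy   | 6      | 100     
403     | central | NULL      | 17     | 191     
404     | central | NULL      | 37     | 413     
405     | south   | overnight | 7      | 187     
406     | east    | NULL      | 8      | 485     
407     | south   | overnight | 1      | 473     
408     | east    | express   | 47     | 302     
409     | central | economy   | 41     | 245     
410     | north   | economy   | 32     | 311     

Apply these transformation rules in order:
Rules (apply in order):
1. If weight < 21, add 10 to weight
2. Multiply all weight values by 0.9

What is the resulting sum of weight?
243.0

Step 1: Apply Rule 1 - Add 10 to records with weight < 21
  - 6 records affected: 53 + (6 × 10) = 113
  - Unaffected records: 157
  - Sum after Rule 1: 270
Step 2: Apply Rule 2 - Multiply all by 0.9
  - 270 × 0.9 = 243.0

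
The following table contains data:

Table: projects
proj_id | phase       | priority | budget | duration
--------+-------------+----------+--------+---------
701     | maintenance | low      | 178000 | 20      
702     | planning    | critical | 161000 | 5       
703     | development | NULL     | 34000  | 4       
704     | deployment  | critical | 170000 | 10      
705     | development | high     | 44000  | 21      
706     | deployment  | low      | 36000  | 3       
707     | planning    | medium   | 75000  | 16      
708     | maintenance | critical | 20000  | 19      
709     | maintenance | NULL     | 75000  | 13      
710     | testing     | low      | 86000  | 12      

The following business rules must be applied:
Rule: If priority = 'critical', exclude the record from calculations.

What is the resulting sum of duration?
89

Step 1: Identify records where priority = 'critical'
Step 2: The excluded records sum to 34
Step 3: Original total duration = 123
Step 4: Remaining total = 123 - 34 = 89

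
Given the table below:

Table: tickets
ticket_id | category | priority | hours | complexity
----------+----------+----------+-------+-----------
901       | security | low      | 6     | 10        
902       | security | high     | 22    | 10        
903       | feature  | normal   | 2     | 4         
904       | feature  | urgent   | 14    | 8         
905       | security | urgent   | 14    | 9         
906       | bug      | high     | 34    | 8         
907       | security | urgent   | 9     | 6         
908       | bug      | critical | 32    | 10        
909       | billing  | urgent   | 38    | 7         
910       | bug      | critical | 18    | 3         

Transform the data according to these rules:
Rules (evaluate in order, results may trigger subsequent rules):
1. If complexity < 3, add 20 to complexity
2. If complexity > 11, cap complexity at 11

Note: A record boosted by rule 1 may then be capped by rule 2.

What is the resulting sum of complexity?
75

Step 1: Apply rule 1 to records with complexity < 3
  - 0 records get bonus of 20
  - Of these, 0 records then exceed 11 and get capped
Step 2: Apply rule 2 to records with complexity > 11
  - 0 records (original) are capped
Step 3: Calculate final sum = 75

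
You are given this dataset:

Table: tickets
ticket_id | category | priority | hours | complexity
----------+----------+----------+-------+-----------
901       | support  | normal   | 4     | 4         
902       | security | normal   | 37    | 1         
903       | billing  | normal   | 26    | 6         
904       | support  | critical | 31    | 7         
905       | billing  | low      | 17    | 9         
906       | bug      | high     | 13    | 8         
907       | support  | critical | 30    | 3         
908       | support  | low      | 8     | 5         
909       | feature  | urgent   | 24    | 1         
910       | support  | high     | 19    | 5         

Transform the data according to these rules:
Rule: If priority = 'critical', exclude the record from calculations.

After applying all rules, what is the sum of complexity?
39

Step 1: Identify records where priority = 'critical'
Step 2: The excluded records sum to 10
Step 3: Original total complexity = 49
Step 4: Remaining total = 49 - 10 = 39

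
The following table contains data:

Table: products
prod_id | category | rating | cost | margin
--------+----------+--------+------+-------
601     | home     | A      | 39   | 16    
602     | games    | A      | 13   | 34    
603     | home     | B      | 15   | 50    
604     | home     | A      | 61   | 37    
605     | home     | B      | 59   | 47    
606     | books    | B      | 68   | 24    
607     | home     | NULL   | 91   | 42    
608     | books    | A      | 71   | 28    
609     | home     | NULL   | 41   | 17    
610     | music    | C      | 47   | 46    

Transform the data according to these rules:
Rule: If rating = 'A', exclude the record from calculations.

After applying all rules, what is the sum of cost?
321

Step 1: Identify records where rating = 'A'
Step 2: The excluded records sum to 184
Step 3: Original total cost = 505
Step 4: Remaining total = 505 - 184 = 321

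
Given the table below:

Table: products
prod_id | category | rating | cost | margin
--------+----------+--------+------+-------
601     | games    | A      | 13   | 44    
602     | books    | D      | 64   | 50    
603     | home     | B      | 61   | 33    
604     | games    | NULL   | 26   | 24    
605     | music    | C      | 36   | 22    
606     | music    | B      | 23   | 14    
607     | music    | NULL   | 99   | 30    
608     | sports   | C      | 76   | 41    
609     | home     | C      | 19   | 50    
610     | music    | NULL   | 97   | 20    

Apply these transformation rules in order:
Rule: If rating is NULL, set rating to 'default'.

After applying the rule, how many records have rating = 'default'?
3

Step 1: Count records where rating IS NULL
Step 2: Found 3 records with NULL rating
Step 3: These records will have rating set to 'default'
Step 4: Records already having rating = 'default': 0
Step 5: Answer: 3 + 0 = 3 records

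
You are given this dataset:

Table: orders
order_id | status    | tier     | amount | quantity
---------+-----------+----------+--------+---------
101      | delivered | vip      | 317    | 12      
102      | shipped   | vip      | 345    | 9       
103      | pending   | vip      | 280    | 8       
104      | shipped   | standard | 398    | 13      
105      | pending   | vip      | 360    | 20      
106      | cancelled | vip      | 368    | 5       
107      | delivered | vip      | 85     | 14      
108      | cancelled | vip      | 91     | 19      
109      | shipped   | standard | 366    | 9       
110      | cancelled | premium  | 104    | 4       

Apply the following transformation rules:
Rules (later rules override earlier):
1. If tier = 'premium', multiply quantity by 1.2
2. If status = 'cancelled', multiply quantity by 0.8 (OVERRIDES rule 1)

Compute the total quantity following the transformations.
107.4

Step 1: Rule 2 takes priority for records with status = 'cancelled'
  - 3 records: 28 × 0.8 = 22.4
Step 2: Rule 1 applies to remaining records with tier = 'premium'
  - 0 records: 0 × 1.2 = 0.0
Step 3: Other records unchanged: 85
Step 4: Final sum = 22.4 + 0.0 + 85 = 107.4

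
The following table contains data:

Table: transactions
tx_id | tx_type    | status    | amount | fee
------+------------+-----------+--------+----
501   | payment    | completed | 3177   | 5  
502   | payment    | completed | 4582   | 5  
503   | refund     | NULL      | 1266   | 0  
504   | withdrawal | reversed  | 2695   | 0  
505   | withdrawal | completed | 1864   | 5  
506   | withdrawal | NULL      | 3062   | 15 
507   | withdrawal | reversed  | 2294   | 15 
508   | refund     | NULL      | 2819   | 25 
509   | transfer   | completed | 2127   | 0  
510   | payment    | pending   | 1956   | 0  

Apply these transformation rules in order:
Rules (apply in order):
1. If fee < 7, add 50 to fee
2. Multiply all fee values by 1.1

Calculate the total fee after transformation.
462.0

Step 1: Apply Rule 1 - Add 50 to records with fee < 7
  - 7 records affected: 15 + (7 × 50) = 365
  - Unaffected records: 55
  - Sum after Rule 1: 420
Step 2: Apply Rule 2 - Multiply all by 1.1
  - 420 × 1.1 = 462.0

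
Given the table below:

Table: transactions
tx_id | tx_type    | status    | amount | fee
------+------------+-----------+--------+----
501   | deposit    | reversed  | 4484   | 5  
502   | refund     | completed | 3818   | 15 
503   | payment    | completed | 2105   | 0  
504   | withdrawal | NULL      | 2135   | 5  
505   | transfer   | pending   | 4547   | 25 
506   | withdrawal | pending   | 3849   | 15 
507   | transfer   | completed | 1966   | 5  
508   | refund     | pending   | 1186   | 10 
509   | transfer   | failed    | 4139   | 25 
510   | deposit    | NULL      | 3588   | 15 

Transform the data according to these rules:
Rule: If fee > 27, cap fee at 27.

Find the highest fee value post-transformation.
25

Step 1: Original maximum fee = 25
Step 2: Check cap of 27 against maximum
Step 3: No records exceed the cap (max 25 <= cap 27), so no capping applies
Step 4: Maximum after transformation = 25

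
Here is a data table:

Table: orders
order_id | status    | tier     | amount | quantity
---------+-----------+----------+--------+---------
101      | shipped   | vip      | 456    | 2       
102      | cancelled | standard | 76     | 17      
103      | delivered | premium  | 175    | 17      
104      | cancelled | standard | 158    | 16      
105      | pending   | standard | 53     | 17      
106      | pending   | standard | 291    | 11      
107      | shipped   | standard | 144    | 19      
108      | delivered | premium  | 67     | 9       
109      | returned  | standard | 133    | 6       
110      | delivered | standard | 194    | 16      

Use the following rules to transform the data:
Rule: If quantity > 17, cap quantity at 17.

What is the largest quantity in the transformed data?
17

Step 1: Original maximum quantity = 19
Step 2: Apply cap at 17
Step 3: 1 records had quantity > 17 and were capped
Step 4: Maximum after transformation = 17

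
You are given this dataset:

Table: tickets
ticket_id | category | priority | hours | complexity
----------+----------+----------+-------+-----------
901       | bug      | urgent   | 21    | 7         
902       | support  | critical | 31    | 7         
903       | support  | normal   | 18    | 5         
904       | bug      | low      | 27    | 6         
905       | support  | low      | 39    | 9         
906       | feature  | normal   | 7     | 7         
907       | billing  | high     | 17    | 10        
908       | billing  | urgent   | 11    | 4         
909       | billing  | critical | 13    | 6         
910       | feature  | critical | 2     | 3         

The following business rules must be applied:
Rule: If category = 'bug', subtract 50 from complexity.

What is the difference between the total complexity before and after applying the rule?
100

Step 1: Original sum of complexity = 64
Step 2: 2 records have category = 'bug'
Step 3: Each affected record changes by -50
Step 4: Total change = 2 × -50 = -100
Step 5: New sum = 64 + -100 = -36
Step 6: Difference = |-36 - 64| = 100
        (Sum decreased by 100)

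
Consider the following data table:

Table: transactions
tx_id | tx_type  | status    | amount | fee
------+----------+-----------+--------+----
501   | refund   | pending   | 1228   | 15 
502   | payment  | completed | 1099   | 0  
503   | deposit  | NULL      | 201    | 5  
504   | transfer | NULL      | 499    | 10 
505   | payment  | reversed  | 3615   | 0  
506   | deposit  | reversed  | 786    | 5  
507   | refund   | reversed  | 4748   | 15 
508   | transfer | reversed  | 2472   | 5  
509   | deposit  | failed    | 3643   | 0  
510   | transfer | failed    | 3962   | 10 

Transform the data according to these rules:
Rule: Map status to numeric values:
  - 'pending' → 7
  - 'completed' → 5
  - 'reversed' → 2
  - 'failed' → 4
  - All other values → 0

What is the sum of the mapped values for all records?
28

Step 1: Apply mapping to each record
Step 2: Count by status:
  'pending': 1 records × 7 = 7
  'completed': 1 records × 5 = 5
  'reversed': 4 records × 2 = 8
  'failed': 2 records × 4 = 8
Step 3: Sum all mapped values = 28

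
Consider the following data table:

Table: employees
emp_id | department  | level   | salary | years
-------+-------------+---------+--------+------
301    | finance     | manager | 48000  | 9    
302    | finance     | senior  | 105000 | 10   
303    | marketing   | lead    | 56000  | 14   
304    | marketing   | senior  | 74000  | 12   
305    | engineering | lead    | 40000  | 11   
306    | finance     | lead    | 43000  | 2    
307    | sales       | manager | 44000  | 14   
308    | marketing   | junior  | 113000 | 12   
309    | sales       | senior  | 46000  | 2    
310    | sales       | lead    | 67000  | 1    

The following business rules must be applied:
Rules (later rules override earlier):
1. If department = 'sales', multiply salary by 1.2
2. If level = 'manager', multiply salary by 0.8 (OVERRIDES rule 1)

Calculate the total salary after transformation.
640200.0

Step 1: Rule 2 takes priority for records with level = 'manager'
  - 2 records: 92000 × 0.8 = 73600.0
Step 2: Rule 1 applies to remaining records with department = 'sales'
  - 2 records: 113000 × 1.2 = 135600.0
Step 3: Other records unchanged: 431000
Step 4: Final sum = 73600.0 + 135600.0 + 431000 = 640200.0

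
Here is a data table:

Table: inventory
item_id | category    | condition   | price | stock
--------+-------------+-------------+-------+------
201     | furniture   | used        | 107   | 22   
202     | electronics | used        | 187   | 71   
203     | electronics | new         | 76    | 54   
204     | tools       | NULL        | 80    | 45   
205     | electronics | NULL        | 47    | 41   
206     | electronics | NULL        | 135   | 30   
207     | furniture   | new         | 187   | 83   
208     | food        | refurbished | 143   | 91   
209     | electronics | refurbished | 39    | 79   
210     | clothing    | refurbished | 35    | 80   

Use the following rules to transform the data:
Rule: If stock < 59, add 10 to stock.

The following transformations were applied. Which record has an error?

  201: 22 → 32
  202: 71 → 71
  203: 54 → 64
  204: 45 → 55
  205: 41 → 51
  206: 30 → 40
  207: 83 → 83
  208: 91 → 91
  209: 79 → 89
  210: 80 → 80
Record 209 has an error. The correct transformed value should be 79, not 89.

Step 1: Check each record against the rule
Step 2: Record 209 has stock = 79
Step 3: Since 79 >= 59, the bonus should not have been applied
Step 4: Correct value = 79, but claimed value = 89
Conclusion: Record 209 has the error.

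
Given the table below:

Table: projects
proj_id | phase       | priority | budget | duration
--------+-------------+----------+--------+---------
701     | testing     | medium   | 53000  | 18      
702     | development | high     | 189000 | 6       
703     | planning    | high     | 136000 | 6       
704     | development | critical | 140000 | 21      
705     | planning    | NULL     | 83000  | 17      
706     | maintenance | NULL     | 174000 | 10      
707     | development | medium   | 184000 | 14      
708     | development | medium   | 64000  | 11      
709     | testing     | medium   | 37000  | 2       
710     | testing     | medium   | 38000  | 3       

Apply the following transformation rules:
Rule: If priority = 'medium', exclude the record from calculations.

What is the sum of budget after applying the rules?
722000

Step 1: Identify records where priority = 'medium'
Step 2: The excluded records sum to 376000
Step 3: Original total budget = 1098000
Step 4: Remaining total = 1098000 - 376000 = 722000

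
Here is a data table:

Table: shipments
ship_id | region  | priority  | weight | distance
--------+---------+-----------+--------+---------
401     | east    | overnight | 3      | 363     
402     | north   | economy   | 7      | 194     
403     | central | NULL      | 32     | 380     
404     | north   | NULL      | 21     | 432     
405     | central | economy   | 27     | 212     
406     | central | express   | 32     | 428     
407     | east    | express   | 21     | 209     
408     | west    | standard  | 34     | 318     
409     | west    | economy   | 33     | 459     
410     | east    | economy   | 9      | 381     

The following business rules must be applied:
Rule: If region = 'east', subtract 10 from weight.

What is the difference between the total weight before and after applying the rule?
30

Step 1: Original sum of weight = 219
Step 2: 3 records have region = 'east'
Step 3: Each affected record changes by -10
Step 4: Total change = 3 × -10 = -30
Step 5: New sum = 219 + -30 = 189
Step 6: Difference = |189 - 219| = 30
        (Sum decreased by 30)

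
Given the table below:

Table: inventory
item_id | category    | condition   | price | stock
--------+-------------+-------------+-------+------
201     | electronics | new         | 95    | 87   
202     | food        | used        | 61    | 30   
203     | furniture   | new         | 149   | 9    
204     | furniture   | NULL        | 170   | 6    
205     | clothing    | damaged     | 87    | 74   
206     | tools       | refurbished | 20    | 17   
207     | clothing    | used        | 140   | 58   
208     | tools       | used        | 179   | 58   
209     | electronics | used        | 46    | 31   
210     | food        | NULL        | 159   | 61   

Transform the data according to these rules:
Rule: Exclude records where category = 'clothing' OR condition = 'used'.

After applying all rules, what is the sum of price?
593

Step 1: Find records where category = 'clothing' OR condition = 'used'
Step 2: 5 records match, summing to 513
Step 3: Original sum: 1106
Step 4: Remaining sum = 1106 - 513 = 593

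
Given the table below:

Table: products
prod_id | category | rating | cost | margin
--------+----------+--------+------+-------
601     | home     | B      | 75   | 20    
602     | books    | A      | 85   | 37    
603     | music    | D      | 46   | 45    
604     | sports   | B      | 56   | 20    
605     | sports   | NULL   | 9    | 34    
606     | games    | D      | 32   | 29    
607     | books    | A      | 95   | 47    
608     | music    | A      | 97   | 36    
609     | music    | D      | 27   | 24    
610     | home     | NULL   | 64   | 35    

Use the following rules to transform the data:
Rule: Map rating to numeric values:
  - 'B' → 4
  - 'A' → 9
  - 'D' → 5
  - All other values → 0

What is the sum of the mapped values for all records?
50

Step 1: Apply mapping to each record
Step 2: Count by status:
  'B': 2 records × 4 = 8
  'A': 3 records × 9 = 27
  'D': 3 records × 5 = 15
Step 3: Sum all mapped values = 50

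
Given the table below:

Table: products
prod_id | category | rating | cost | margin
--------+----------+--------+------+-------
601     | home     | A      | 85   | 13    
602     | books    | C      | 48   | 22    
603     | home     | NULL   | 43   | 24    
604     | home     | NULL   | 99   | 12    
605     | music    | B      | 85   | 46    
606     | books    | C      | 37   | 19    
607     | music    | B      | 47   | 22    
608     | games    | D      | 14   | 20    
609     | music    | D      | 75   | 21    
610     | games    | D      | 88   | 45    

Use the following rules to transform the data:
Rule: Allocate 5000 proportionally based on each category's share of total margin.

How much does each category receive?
books: 840.16, games: 1331.97, home: 1004.1, music: 1823.77

Step 1: Calculate total margin = 244
Step 2: Calculate each category's proportion:
  books: 41/244 = 16.80% → 840.16
  games: 65/244 = 26.64% → 1331.97
  home: 49/244 = 20.08% → 1004.1
  music: 89/244 = 36.48% → 1823.77
Step 3: Verify: sum of allocations ≈ 5000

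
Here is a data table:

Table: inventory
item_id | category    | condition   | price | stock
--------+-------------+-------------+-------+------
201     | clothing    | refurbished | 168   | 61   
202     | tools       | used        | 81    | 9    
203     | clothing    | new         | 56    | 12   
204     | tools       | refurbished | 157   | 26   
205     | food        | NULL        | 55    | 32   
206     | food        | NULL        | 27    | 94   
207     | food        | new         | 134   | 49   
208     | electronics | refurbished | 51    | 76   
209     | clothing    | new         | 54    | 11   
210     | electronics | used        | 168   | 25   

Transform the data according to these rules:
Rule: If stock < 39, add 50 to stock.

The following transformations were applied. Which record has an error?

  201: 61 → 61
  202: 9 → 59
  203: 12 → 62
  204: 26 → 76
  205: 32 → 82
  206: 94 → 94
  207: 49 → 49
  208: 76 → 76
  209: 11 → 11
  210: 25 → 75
Record 209 has an error. The correct transformed value should be 61, not 11.

Step 1: Check each record against the rule
Step 2: Record 209 has stock = 11
Step 3: Since 11 < 39, the bonus should have been applied
Step 4: Correct value = 61, but claimed value = 11
Conclusion: Record 209 has the error.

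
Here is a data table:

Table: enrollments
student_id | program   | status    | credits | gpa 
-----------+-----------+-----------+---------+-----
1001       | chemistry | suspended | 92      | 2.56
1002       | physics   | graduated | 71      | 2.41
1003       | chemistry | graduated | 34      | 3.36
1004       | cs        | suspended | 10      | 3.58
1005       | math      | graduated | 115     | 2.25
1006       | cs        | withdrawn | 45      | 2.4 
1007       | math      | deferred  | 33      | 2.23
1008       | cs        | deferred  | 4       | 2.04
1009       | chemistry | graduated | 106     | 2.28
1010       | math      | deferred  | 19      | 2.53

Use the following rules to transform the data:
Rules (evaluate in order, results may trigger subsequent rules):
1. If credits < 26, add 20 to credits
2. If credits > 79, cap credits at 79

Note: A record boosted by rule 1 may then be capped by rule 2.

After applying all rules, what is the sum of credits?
513

Step 1: Apply rule 1 to records with credits < 26
  - 3 records get bonus of 20
  - Of these, 0 records then exceed 79 and get capped
Step 2: Apply rule 2 to records with credits > 79
  - 3 records (original) are capped
Step 3: Calculate final sum = 513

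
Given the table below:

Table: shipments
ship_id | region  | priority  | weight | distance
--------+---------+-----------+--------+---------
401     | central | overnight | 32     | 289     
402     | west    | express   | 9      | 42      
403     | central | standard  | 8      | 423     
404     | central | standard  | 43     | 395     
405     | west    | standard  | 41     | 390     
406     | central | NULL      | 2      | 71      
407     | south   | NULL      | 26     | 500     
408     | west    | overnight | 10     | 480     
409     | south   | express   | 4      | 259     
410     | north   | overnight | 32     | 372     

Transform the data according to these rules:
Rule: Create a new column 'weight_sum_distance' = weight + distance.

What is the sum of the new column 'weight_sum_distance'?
3428

Step 1: For each record, compute weight + distance
Example calculations:
  32 + 289 = 321
  9 + 42 = 51
  8 + 423 = 431
  ...
Step 2: Sum all derived values
Step 3: Total = 3428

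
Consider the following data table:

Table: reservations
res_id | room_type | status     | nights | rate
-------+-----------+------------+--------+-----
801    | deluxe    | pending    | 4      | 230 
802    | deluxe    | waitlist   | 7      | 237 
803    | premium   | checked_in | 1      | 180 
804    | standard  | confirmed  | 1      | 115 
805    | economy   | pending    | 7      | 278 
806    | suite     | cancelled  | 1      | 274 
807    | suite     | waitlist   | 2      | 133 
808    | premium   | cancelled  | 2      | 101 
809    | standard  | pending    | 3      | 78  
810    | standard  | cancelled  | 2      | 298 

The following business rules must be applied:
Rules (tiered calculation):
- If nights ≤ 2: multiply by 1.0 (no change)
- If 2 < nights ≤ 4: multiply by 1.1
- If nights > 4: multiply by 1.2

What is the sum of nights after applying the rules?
33.5

Step 1: Tier 1 (nights ≤ 2): 6 records, sum = 9 × 1.0 = 9.0
Step 2: Tier 2 (2 < nights ≤ 4): 2 records, sum = 7 × 1.1 = 7.7
Step 3: Tier 3 (nights > 4): 2 records, sum = 14 × 1.2 = 16.8
Step 4: Final sum = 9.0 + 7.7 + 16.8 = 33.5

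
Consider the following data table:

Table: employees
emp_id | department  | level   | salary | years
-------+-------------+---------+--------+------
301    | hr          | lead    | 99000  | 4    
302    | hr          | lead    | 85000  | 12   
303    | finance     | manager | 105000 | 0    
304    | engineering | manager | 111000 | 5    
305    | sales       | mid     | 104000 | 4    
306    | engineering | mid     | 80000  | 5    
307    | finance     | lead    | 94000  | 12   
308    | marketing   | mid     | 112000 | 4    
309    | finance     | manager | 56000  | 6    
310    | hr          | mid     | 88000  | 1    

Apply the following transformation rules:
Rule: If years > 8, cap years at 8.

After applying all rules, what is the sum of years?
45

Step 1: 2 records have years > 8
Step 2: These records originally summed to 24
Step 3: After capping: 2 × 8 = 16
Step 4: Unaffected records sum: 29
Step 5: Final sum = 16 + 29 = 45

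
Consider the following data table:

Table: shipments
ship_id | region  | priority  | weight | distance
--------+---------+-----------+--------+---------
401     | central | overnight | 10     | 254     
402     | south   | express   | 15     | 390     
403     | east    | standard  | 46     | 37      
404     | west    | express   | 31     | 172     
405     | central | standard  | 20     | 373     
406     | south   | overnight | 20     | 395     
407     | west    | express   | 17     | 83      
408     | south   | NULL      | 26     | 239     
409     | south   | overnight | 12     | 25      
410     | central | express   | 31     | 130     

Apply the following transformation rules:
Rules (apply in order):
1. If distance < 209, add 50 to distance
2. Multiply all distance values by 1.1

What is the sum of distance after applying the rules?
2582.8

Step 1: Apply Rule 1 - Add 50 to records with distance < 209
  - 5 records affected: 447 + (5 × 50) = 697
  - Unaffected records: 1651
  - Sum after Rule 1: 2348
Step 2: Apply Rule 2 - Multiply all by 1.1
  - 2348 × 1.1 = 2582.8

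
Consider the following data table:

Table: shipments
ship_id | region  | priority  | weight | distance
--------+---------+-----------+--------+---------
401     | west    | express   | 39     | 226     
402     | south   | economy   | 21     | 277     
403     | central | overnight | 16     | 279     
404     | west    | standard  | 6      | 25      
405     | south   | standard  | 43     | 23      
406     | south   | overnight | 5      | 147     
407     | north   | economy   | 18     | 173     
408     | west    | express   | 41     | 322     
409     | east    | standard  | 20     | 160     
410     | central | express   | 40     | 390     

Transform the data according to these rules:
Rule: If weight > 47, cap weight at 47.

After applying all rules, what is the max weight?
43

Step 1: Original maximum weight = 43
Step 2: Check cap of 47 against maximum
Step 3: No records exceed the cap (max 43 <= cap 47), so no capping applies
Step 4: Maximum after transformation = 43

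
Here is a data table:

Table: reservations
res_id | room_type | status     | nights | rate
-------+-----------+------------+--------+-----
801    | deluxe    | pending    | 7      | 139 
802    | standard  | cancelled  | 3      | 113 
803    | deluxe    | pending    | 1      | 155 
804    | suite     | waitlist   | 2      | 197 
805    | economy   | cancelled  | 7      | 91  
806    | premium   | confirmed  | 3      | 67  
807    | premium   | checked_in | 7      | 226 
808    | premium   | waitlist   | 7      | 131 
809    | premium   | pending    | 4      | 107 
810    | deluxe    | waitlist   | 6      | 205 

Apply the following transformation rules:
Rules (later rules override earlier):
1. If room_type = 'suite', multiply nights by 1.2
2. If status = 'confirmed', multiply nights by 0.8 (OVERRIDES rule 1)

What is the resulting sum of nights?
46.8

Step 1: Rule 2 takes priority for records with status = 'confirmed'
  - 1 records: 3 × 0.8 = 2.4
Step 2: Rule 1 applies to remaining records with room_type = 'suite'
  - 1 records: 2 × 1.2 = 2.4
Step 3: Other records unchanged: 42
Step 4: Final sum = 2.4 + 2.4 + 42 = 46.8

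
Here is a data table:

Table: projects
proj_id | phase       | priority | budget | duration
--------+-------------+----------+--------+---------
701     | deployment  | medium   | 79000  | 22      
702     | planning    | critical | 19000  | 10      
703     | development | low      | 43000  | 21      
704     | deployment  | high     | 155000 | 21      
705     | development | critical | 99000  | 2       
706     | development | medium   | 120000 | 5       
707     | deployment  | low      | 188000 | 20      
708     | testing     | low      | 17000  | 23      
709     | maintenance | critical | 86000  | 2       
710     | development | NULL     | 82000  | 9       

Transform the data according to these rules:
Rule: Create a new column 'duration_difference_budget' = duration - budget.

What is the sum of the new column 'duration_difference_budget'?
-887865

Step 1: For each record, compute duration - budget
Example calculations:
  22 - 79000 = -78978
  10 - 19000 = -18990
  21 - 43000 = -42979
  ...
Step 2: Sum all derived values
Step 3: Total = -887865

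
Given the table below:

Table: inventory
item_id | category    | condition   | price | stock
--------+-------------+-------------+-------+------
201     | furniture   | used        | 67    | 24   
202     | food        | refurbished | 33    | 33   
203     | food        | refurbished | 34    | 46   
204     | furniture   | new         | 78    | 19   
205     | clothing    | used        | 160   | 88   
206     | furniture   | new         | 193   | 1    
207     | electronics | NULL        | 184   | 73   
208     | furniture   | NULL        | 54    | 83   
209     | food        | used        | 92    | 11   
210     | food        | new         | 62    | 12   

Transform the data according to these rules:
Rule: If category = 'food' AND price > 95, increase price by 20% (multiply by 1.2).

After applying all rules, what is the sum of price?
957

Step 1: Find records where category = 'food' AND price > 95
Step 2: 0 records match, summing to 0
Step 3: After multiplier: 0 × 1.2 = 0.0
Step 4: Unaffected records sum: 957
Step 5: Final sum = 0.0 + 957 = 957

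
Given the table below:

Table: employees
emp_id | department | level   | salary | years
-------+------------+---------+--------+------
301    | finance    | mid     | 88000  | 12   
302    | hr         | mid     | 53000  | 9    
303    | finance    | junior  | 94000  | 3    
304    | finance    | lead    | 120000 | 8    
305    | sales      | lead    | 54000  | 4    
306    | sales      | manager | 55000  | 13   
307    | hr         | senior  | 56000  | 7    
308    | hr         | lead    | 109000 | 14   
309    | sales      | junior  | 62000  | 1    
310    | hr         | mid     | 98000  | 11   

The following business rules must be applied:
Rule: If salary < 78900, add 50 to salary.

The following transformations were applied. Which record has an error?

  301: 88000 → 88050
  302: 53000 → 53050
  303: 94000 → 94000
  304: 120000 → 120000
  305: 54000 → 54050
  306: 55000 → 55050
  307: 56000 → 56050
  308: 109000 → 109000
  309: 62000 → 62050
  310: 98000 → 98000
Record 301 has an error. The correct transformed value should be 88000, not 88050.

Step 1: Check each record against the rule
Step 2: Record 301 has salary = 88000
Step 3: Since 88000 >= 78900, the bonus should not have been applied
Step 4: Correct value = 88000, but claimed value = 88050
Conclusion: Record 301 has the error.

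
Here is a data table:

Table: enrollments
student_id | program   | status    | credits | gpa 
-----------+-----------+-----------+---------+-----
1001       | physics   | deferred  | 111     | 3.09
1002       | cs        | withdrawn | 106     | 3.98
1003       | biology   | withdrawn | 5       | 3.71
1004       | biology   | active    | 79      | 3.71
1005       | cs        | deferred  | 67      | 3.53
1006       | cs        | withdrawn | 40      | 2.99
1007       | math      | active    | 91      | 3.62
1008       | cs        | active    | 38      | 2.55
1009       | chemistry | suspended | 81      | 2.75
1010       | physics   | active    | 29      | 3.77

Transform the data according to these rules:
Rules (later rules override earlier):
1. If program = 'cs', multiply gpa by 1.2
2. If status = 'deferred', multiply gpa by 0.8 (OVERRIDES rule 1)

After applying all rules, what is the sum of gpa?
34.28

Step 1: Rule 2 takes priority for records with status = 'deferred'
  - 2 records: 6.62 × 0.8 = 5.3
Step 2: Rule 1 applies to remaining records with program = 'cs'
  - 3 records: 9.52 × 1.2 = 11.42
Step 3: Other records unchanged: 17.56
Step 4: Final sum = 5.3 + 11.42 + 17.56 = 34.28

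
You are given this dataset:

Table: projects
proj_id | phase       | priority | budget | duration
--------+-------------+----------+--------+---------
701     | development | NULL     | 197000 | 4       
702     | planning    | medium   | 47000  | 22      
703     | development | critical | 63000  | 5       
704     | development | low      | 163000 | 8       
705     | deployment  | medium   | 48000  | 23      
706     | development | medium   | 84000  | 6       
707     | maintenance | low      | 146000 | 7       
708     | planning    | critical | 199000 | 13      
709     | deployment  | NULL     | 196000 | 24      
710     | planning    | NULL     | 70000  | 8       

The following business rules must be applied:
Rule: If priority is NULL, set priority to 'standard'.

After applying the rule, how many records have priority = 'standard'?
3

Step 1: Count records where priority IS NULL
Step 2: Found 3 records with NULL priority
Step 3: These records will have priority set to 'standard'
Step 4: Records already having priority = 'standard': 0
Step 5: Answer: 3 + 0 = 3 records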